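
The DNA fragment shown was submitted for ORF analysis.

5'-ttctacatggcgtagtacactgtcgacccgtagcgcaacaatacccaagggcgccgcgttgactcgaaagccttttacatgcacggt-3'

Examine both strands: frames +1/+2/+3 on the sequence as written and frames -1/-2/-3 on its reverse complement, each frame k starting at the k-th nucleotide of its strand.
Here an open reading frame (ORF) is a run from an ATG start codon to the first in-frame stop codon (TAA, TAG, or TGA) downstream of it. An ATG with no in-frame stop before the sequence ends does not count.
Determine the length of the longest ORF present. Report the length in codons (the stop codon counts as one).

Reverse complement (5'→3'): ACCGTGCATGTAAAAGGCTTTCGAGTCAACGCGGCGCCCTTGGGTATTGTTGCGCTACGGGTCGACAGTGTACTACGCCATGTAGAA
Frame +1: TTC TAC ATG GCG TAG TAC ACT GTC GAC CCG TAG CGC AAC AAT ACC CAA GGG CGC CGC GTT GAC TCG AAA GCC TTT TAC ATG CAC GGT — ATG at 7, stop TAG at 13 → 9 nt.
Frame +2: TCT ACA TGG CGT AGT ACA CTG TCG ACC CGT AGC GCA ACA ATA CCC AAG GGC GCC GCG TTG ACT CGA AAG CCT TTT ACA TGC ACG — no ATG→stop ORF.
Frame +3: CTA CAT GGC GTA GTA CAC TGT CGA CCC GTA GCG CAA CAA TAC CCA AGG GCG CCG CGT TGA CTC GAA AGC CTT TTA CAT GCA CGG — no ATG→stop ORF.
Frame -1: ACC GTG CAT GTA AAA GGC TTT CGA GTC AAC GCG GCG CCC TTG GGT ATT GTT GCG CTA CGG GTC GAC AGT GTA CTA CGC CAT GTA GAA — no ATG→stop ORF.
Frame -2: CCG TGC ATG TAA AAG GCT TTC GAG TCA ACG CGG CGC CCT TGG GTA TTG TTG CGC TAC GGG TCG ACA GTG TAC TAC GCC ATG TAG — ATG at 8, stop TAA at 11 → 6 nt; ATG at 80, stop TAG at 83 → 6 nt.
Frame -3: CGT GCA TGT AAA AGG CTT TCG AGT CAA CGC GGC GCC CTT GGG TAT TGT TGC GCT ACG GGT CGA CAG TGT ACT ACG CCA TGT AGA — no ATG→stop ORF.
Longest: frame +1, positions 7–15, 9 nt = 3 codons = 2 aa. → 3 codons.

3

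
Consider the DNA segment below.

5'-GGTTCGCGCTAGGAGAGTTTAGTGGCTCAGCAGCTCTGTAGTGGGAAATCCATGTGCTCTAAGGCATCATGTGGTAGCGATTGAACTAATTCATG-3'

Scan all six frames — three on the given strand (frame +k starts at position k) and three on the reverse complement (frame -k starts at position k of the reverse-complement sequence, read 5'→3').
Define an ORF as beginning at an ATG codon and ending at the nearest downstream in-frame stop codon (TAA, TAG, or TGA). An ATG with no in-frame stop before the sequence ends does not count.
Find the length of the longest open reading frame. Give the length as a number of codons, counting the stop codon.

Reverse complement (5'→3'): CATGAATTAGTTCAATCGCTACCACATGATGCCTTAGAGCACATGGATTTCCCACTACAGAGCTGCTGAGCCACTAAACTCTCCTAGCGCGAACC
Frame +1: GGT TCG CGC TAG GAG AGT TTA GTG GCT CAG CAG CTC TGT AGT GGG AAA TCC ATG TGC TCT AAG GCA TCA TGT GGT AGC GAT TGA ACT AAT TCA — ATG at 52, stop TGA at 82 → 33 nt.
Frame +2: GTT CGC GCT AGG AGA GTT TAG TGG CTC AGC AGC TCT GTA GTG GGA AAT CCA TGT GCT CTA AGG CAT CAT GTG GTA GCG ATT GAA CTA ATT CAT — no ATG→stop ORF.
Frame +3: TTC GCG CTA GGA GAG TTT AGT GGC TCA GCA GCT CTG TAG TGG GAA ATC CAT GTG CTC TAA GGC ATC ATG TGG TAG CGA TTG AAC TAA TTC ATG — ATG at 69, stop TAG at 75 → 9 nt.
Frame -1: CAT GAA TTA GTT CAA TCG CTA CCA CAT GAT GCC TTA GAG CAC ATG GAT TTC CCA CTA CAG AGC TGC TGA GCC ACT AAA CTC TCC TAG CGC GAA — ATG at 43, stop TGA at 67 → 27 nt.
Frame -2: ATG AAT TAG TTC AAT CGC TAC CAC ATG ATG CCT TAG AGC ACA TGG ATT TCC CAC TAC AGA GCT GCT GAG CCA CTA AAC TCT CCT AGC GCG AAC — ATG at 2, stop TAG at 8 → 9 nt; ATG at 26, stop TAG at 35 → 12 nt; ATG at 29, stop TAG at 35 → 9 nt.
Frame -3: TGA ATT AGT TCA ATC GCT ACC ACA TGA TGC CTT AGA GCA CAT GGA TTT CCC ACT ACA GAG CTG CTG AGC CAC TAA ACT CTC CTA GCG CGA ACC — no ATG→stop ORF.
Longest: frame +1, positions 52–84, 33 nt = 11 codons = 10 aa. → 11 codons.

11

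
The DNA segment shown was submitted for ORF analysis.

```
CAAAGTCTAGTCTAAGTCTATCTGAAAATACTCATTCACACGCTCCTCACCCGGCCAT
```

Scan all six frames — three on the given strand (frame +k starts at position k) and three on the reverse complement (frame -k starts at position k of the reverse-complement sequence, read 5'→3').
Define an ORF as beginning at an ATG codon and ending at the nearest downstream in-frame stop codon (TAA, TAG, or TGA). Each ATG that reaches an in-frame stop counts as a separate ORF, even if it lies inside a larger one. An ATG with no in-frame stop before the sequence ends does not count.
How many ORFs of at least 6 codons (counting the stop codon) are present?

Reverse complement (5'→3'): ATGGCCGGGTGAGGAGCGTGTGAATGAGTATTTTCAGATAGACTTAGACTAGACTTTG
Frame +1: CAA AGT CTA GTC TAA GTC TAT CTG AAA ATA CTC ATT CAC ACG CTC CTC ACC CGG CCA — no ATG→stop ORF.
Frame +2: AAA GTC TAG TCT AAG TCT ATC TGA AAA TAC TCA TTC ACA CGC TCC TCA CCC GGC CAT — no ATG→stop ORF.
Frame +3: AAG TCT AGT CTA AGT CTA TCT GAA AAT ACT CAT TCA CAC GCT CCT CAC CCG GCC — no ATG→stop ORF.
Frame -1: ATG GCC GGG TGA GGA GCG TGT GAA TGA GTA TTT TCA GAT AGA CTT AGA CTA GAC TTT — ATG at 1, stop TGA at 10 → 12 nt.
Frame -2: TGG CCG GGT GAG GAG CGT GTG AAT GAG TAT TTT CAG ATA GAC TTA GAC TAG ACT TTG — no ATG→stop ORF.
Frame -3: GGC CGG GTG AGG AGC GTG TGA ATG AGT ATT TTC AGA TAG ACT TAG ACT AGA CTT — ATG at 24, stop TAG at 39 → 18 nt.
ORFs ≥ 6 codons: frame -3 24–41 (6 codons). Count = 1.

1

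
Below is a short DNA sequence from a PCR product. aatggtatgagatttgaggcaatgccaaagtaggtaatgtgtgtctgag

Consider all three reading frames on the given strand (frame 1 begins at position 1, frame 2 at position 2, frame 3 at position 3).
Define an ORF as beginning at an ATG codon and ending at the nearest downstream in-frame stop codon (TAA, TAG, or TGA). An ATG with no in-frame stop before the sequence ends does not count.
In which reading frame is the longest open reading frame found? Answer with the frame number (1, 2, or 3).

Frame 1: AAT GGT ATG AGA TTT GAG GCA ATG CCA AAG TAG GTA ATG TGT GTC TGA — ATG at 7, stop TAG at 31 → 27 nt; ATG at 22, stop TAG at 31 → 12 nt; ATG at 37, stop TGA at 46 → 12 nt.
Frame 2: ATG GTA TGA GAT TTG AGG CAA TGC CAA AGT AGG TAA TGT GTG TCT GAG — ATG at 2, stop TGA at 8 → 9 nt.
Frame 3: TGG TAT GAG ATT TGA GGC AAT GCC AAA GTA GGT AAT GTG TGT CTG — no ATG→stop ORF.
Longest ORF is 27 nt in frame 1 (positions 7–33).

1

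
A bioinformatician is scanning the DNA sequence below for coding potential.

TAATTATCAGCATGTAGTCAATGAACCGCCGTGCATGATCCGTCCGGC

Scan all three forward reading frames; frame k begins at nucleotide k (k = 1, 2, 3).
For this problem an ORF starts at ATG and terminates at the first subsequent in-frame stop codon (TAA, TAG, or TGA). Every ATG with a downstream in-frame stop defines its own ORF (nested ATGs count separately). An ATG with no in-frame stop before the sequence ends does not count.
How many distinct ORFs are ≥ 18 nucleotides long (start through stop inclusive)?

Frame 1: TAA TTA TCA GCA TGT AGT CAA TGA ACC GCC GTG CAT GAT CCG TCC GGC — no ATG→stop ORF.
Frame 2: AAT TAT CAG CAT GTA GTC AAT GAA CCG CCG TGC ATG ATC CGT CCG — no ATG→stop ORF.
Frame 3: ATT ATC AGC ATG TAG TCA ATG AAC CGC CGT GCA TGA TCC GTC CGG — ATG at 12, stop TAG at 15 → 6 nt; ATG at 21, stop TGA at 36 → 18 nt.
ORFs ≥ 18 nucleotides: frame 3 21–38 (18 nucleotides). Count = 1.

1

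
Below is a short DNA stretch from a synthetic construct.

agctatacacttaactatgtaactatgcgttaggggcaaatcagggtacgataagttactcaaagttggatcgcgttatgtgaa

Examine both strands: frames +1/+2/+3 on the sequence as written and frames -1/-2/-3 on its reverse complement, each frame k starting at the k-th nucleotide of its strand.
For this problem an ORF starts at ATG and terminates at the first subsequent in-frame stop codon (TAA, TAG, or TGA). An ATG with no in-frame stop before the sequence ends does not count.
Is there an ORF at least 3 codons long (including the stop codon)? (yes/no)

yes

Reverse complement (5'→3'): TTCACATAACGCGATCCAACTTTGAGTAACTTATCGTACCCTGATTTGCCCCTAACGCATAGTTACATAGTTAAGTGTATAGCT
Frame +1: AGC TAT ACA CTT AAC TAT GTA ACT ATG CGT TAG GGG CAA ATC AGG GTA CGA TAA GTT ACT CAA AGT TGG ATC GCG TTA TGT GAA — ATG at 25, stop TAG at 31 → 9 nt.
Frame +2: GCT ATA CAC TTA ACT ATG TAA CTA TGC GTT AGG GGC AAA TCA GGG TAC GAT AAG TTA CTC AAA GTT GGA TCG CGT TAT GTG — ATG at 17, stop TAA at 20 → 6 nt.
Frame +3: CTA TAC ACT TAA CTA TGT AAC TAT GCG TTA GGG GCA AAT CAG GGT ACG ATA AGT TAC TCA AAG TTG GAT CGC GTT ATG TGA — ATG at 78, stop TGA at 81 → 6 nt.
Frame -1: TTC ACA TAA CGC GAT CCA ACT TTG AGT AAC TTA TCG TAC CCT GAT TTG CCC CTA ACG CAT AGT TAC ATA GTT AAG TGT ATA GCT — no ATG→stop ORF.
Frame -2: TCA CAT AAC GCG ATC CAA CTT TGA GTA ACT TAT CGT ACC CTG ATT TGC CCC TAA CGC ATA GTT ACA TAG TTA AGT GTA TAG — no ATG→stop ORF.
Frame -3: CAC ATA ACG CGA TCC AAC TTT GAG TAA CTT ATC GTA CCC TGA TTT GCC CCT AAC GCA TAG TTA CAT AGT TAA GTG TAT AGC — no ATG→stop ORF.
Frame +1 has an ORF of 3 codons (positions 25–33) ≥ 3, so yes.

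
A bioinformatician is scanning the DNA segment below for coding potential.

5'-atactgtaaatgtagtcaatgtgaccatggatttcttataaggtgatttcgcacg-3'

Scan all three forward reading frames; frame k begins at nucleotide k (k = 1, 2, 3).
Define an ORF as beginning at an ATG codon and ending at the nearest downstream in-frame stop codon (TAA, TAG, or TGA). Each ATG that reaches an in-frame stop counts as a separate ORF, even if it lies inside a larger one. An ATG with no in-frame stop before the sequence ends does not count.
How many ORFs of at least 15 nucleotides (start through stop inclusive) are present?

Frame 1: ATA CTG TAA ATG TAG TCA ATG TGA CCA TGG ATT TCT TAT AAG GTG ATT TCG CAC — ATG at 10, stop TAG at 13 → 6 nt; ATG at 19, stop TGA at 22 → 6 nt.
Frame 2: TAC TGT AAA TGT AGT CAA TGT GAC CAT GGA TTT CTT ATA AGG TGA TTT CGC ACG — no ATG→stop ORF.
Frame 3: ACT GTA AAT GTA GTC AAT GTG ACC ATG GAT TTC TTA TAA GGT GAT TTC GCA — ATG at 27, stop TAA at 39 → 15 nt.
ORFs ≥ 15 nucleotides: frame 3 27–41 (15 nucleotides). Count = 1.

1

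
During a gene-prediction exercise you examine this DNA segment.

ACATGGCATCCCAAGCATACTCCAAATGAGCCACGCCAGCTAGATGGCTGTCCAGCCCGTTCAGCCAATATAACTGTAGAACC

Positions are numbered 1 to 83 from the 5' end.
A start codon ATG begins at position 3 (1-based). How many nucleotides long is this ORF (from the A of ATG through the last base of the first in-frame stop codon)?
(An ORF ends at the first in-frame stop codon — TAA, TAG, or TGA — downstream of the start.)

27

Codons from position 3: ATG (3–5), GCA (6–8), TCC (9–11), CAA (12–14), GCA (15–17), TAC (18–20), TCC (21–23), AAA (24–26), TGA (27–29).
TGA is the first in-frame stop; ORF spans 3–29, 27 nucleotides.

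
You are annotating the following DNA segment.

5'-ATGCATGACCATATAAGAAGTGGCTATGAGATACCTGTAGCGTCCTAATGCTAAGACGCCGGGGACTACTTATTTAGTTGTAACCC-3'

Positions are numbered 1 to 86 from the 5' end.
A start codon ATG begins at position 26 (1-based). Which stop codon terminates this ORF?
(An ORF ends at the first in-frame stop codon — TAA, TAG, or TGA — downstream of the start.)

Codons from position 26: ATG (26–28), AGA (29–31), TAC (32–34), CTG (35–37), TAG (38–40).
The first in-frame stop codon is TAG.

TAG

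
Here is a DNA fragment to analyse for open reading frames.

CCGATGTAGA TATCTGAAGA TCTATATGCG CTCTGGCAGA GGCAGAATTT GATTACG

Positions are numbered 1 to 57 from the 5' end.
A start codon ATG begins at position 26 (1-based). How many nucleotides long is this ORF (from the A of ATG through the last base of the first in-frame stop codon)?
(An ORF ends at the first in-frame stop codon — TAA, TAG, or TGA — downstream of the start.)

Codons from position 26: ATG (26–28), CGC (29–31), TCT (32–34), GGC (35–37), AGA (38–40), GGC (41–43), AGA (44–46), ATT (47–49), TGA (50–52).
TGA is the first in-frame stop; ORF spans 26–52, 27 nucleotides.

27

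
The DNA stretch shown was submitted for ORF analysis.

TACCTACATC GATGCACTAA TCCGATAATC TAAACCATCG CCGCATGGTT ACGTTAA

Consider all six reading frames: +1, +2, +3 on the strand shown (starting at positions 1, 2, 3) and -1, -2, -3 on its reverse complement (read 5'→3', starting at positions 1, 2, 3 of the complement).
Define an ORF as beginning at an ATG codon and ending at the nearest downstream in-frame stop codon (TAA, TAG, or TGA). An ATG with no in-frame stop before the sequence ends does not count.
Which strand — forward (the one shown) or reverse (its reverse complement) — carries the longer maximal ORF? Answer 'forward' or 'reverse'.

Reverse complement (5'→3'): TTAACGTAACCATGCGGCGATGGTTTAGATTATCGGATTAGTGCATCGATGTAGGTA
Frame +1: TAC CTA CAT CGA TGC ACT AAT CCG ATA ATC TAA ACC ATC GCC GCA TGG TTA CGT TAA — no ATG→stop ORF.
Frame +2: ACC TAC ATC GAT GCA CTA ATC CGA TAA TCT AAA CCA TCG CCG CAT GGT TAC GTT — no ATG→stop ORF.
Frame +3: CCT ACA TCG ATG CAC TAA TCC GAT AAT CTA AAC CAT CGC CGC ATG GTT ACG TTA — ATG at 12, stop TAA at 18 → 9 nt.
Frame -1: TTA ACG TAA CCA TGC GGC GAT GGT TTA GAT TAT CGG ATT AGT GCA TCG ATG TAG GTA — ATG at 49, stop TAG at 52 → 6 nt.
Frame -2: TAA CGT AAC CAT GCG GCG ATG GTT TAG ATT ATC GGA TTA GTG CAT CGA TGT AGG — ATG at 20, stop TAG at 26 → 9 nt.
Frame -3: AAC GTA ACC ATG CGG CGA TGG TTT AGA TTA TCG GAT TAG TGC ATC GAT GTA GGT — ATG at 12, stop TAG at 39 → 30 nt.
Forward-strand max 9 nt; reverse-strand max 30 nt. The reverse strand has the longer ORF.

reverse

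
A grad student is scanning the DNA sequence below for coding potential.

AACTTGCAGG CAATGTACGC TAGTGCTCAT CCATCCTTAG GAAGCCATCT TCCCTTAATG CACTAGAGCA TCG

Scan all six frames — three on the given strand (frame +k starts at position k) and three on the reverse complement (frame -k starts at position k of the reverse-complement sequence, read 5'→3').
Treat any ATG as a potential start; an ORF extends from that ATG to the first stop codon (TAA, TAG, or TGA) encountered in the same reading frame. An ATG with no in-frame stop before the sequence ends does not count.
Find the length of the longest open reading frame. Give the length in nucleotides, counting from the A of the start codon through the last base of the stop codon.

54

Reverse complement (5'→3'): CGATGCTCTAGTGCATTAAGGGAAGATGGCTTCCTAAGGATGGATGAGCACTAGCGTACATTGCCTGCAAGTT
Frame +1: AAC TTG CAG GCA ATG TAC GCT AGT GCT CAT CCA TCC TTA GGA AGC CAT CTT CCC TTA ATG CAC TAG AGC ATC — ATG at 13, stop TAG at 64 → 54 nt; ATG at 58, stop TAG at 64 → 9 nt.
Frame +2: ACT TGC AGG CAA TGT ACG CTA GTG CTC ATC CAT CCT TAG GAA GCC ATC TTC CCT TAA TGC ACT AGA GCA TCG — no ATG→stop ORF.
Frame +3: CTT GCA GGC AAT GTA CGC TAG TGC TCA TCC ATC CTT AGG AAG CCA TCT TCC CTT AAT GCA CTA GAG CAT — no ATG→stop ORF.
Frame -1: CGA TGC TCT AGT GCA TTA AGG GAA GAT GGC TTC CTA AGG ATG GAT GAG CAC TAG CGT ACA TTG CCT GCA AGT — ATG at 40, stop TAG at 52 → 15 nt.
Frame -2: GAT GCT CTA GTG CAT TAA GGG AAG ATG GCT TCC TAA GGA TGG ATG AGC ACT AGC GTA CAT TGC CTG CAA GTT — ATG at 26, stop TAA at 35 → 12 nt.
Frame -3: ATG CTC TAG TGC ATT AAG GGA AGA TGG CTT CCT AAG GAT GGA TGA GCA CTA GCG TAC ATT GCC TGC AAG — ATG at 3, stop TAG at 9 → 9 nt.
Longest: frame +1, positions 13–66, 54 nt = 18 codons = 17 aa. → 54 nucleotides.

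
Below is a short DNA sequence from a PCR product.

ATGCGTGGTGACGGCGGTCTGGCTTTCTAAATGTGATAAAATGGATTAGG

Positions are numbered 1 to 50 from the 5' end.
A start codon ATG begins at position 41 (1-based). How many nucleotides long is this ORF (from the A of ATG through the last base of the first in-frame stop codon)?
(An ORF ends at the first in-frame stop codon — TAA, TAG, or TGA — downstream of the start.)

9

Codons from position 41: ATG (41–43), GAT (44–46), TAG (47–49).
TAG is the first in-frame stop; ORF spans 41–49, 9 nucleotides.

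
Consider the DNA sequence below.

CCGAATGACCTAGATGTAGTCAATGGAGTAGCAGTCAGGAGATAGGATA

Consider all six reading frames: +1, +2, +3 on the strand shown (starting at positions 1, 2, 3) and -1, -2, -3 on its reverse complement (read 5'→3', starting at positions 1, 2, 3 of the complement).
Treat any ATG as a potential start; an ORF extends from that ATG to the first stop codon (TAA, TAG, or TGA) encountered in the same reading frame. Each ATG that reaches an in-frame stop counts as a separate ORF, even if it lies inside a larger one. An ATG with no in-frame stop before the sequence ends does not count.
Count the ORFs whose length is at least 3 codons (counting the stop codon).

Reverse complement (5'→3'): TATCCTATCTCCTGACTGCTACTCCATTGACTACATCTAGGTCATTCGG
Frame +1: CCG AAT GAC CTA GAT GTA GTC AAT GGA GTA GCA GTC AGG AGA TAG GAT — no ATG→stop ORF.
Frame +2: CGA ATG ACC TAG ATG TAG TCA ATG GAG TAG CAG TCA GGA GAT AGG ATA — ATG at 5, stop TAG at 11 → 9 nt; ATG at 14, stop TAG at 17 → 6 nt; ATG at 23, stop TAG at 29 → 9 nt.
Frame +3: GAA TGA CCT AGA TGT AGT CAA TGG AGT AGC AGT CAG GAG ATA GGA — no ATG→stop ORF.
Frame -1: TAT CCT ATC TCC TGA CTG CTA CTC CAT TGA CTA CAT CTA GGT CAT TCG — no ATG→stop ORF.
Frame -2: ATC CTA TCT CCT GAC TGC TAC TCC ATT GAC TAC ATC TAG GTC ATT CGG — no ATG→stop ORF.
Frame -3: TCC TAT CTC CTG ACT GCT ACT CCA TTG ACT ACA TCT AGG TCA TTC — no ATG→stop ORF.
ORFs ≥ 3 codons: frame +2 5–13 (3 codons), frame +2 23–31 (3 codons). Count = 2.

2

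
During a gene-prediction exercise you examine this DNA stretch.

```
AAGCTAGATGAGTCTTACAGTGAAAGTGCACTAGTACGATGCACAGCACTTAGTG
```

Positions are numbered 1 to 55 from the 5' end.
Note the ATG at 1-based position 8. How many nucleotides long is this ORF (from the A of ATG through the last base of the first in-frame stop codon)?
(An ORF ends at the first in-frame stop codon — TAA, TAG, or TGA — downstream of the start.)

Codons from position 8: ATG (8–10), AGT (11–13), CTT (14–16), ACA (17–19), GTG (20–22), AAA (23–25), GTG (26–28), CAC (29–31), TAG (32–34).
TAG is the first in-frame stop; ORF spans 8–34, 27 nucleotides.

27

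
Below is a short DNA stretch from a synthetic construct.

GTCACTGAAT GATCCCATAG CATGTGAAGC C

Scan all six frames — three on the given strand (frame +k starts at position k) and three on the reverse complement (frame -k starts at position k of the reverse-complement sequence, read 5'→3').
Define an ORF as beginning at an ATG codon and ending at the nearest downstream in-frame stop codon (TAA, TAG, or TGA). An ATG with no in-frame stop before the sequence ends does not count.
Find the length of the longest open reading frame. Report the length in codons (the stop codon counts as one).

4

Reverse complement (5'→3'): GGCTTCACATGCTATGGGATCATTCAGTGAC
Frame +1: GTC ACT GAA TGA TCC CAT AGC ATG TGA AGC — ATG at 22, stop TGA at 25 → 6 nt.
Frame +2: TCA CTG AAT GAT CCC ATA GCA TGT GAA GCC — no ATG→stop ORF.
Frame +3: CAC TGA ATG ATC CCA TAG CAT GTG AAG — ATG at 9, stop TAG at 18 → 12 nt.
Frame -1: GGC TTC ACA TGC TAT GGG ATC ATT CAG TGA — no ATG→stop ORF.
Frame -2: GCT TCA CAT GCT ATG GGA TCA TTC AGT GAC — no ATG→stop ORF.
Frame -3: CTT CAC ATG CTA TGG GAT CAT TCA GTG — no ATG→stop ORF.
Longest: frame +3, positions 9–20, 12 nt = 4 codons = 3 aa. → 4 codons.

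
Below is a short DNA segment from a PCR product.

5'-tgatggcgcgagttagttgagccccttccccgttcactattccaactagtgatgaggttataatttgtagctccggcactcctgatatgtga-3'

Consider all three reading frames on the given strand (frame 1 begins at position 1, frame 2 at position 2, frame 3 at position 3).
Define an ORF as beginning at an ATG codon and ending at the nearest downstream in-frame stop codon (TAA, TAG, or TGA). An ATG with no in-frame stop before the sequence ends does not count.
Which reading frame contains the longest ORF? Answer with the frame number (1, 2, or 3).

3

Frame 1: TGA TGG CGC GAG TTA GTT GAG CCC CTT CCC CGT TCA CTA TTC CAA CTA GTG ATG AGG TTA TAA TTT GTA GCT CCG GCA CTC CTG ATA TGT — ATG at 52, stop TAA at 61 → 12 nt.
Frame 2: GAT GGC GCG AGT TAG TTG AGC CCC TTC CCC GTT CAC TAT TCC AAC TAG TGA TGA GGT TAT AAT TTG TAG CTC CGG CAC TCC TGA TAT GTG — no ATG→stop ORF.
Frame 3: ATG GCG CGA GTT AGT TGA GCC CCT TCC CCG TTC ACT ATT CCA ACT AGT GAT GAG GTT ATA ATT TGT AGC TCC GGC ACT CCT GAT ATG TGA — ATG at 3, stop TGA at 18 → 18 nt; ATG at 87, stop TGA at 90 → 6 nt.
Longest ORF is 18 nt in frame 3 (positions 3–20).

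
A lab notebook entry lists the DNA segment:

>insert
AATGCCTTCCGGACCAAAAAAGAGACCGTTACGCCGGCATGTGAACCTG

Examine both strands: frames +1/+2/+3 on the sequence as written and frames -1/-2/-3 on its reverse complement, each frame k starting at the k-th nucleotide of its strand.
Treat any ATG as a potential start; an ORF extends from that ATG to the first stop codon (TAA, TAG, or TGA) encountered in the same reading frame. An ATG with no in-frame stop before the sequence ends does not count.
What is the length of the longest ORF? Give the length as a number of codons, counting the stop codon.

4

Reverse complement (5'→3'): CAGGTTCACATGCCGGCGTAACGGTCTCTTTTTTGGTCCGGAAGGCATT
Frame +1: AAT GCC TTC CGG ACC AAA AAA GAG ACC GTT ACG CCG GCA TGT GAA CCT — no ATG→stop ORF.
Frame +2: ATG CCT TCC GGA CCA AAA AAG AGA CCG TTA CGC CGG CAT GTG AAC CTG — no ATG→stop ORF.
Frame +3: TGC CTT CCG GAC CAA AAA AGA GAC CGT TAC GCC GGC ATG TGA ACC — ATG at 39, stop TGA at 42 → 6 nt.
Frame -1: CAG GTT CAC ATG CCG GCG TAA CGG TCT CTT TTT TGG TCC GGA AGG CAT — ATG at 10, stop TAA at 19 → 12 nt.
Frame -2: AGG TTC ACA TGC CGG CGT AAC GGT CTC TTT TTT GGT CCG GAA GGC ATT — no ATG→stop ORF.
Frame -3: GGT TCA CAT GCC GGC GTA ACG GTC TCT TTT TTG GTC CGG AAG GCA — no ATG→stop ORF.
Longest: frame -1, positions 10–21, 12 nt = 4 codons = 3 aa. → 4 codons.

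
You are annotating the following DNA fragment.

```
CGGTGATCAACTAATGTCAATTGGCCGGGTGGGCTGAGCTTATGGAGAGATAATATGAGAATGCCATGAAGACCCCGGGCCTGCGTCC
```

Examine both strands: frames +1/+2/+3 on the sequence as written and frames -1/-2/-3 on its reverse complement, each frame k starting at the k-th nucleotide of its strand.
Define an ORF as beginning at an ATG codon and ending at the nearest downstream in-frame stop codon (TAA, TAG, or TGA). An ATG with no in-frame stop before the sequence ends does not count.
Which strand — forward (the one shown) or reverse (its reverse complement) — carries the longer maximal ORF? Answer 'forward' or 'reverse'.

Reverse complement (5'→3'): GGACGCAGGCCCGGGGTCTTCATGGCATTCTCATATTATCTCTCCATAAGCTCAGCCCACCCGGCCAATTGACATTAGTTGATCACCG
Frame +1: CGG TGA TCA ACT AAT GTC AAT TGG CCG GGT GGG CTG AGC TTA TGG AGA GAT AAT ATG AGA ATG CCA TGA AGA CCC CGG GCC TGC GTC — ATG at 55, stop TGA at 67 → 15 nt; ATG at 61, stop TGA at 67 → 9 nt.
Frame +2: GGT GAT CAA CTA ATG TCA ATT GGC CGG GTG GGC TGA GCT TAT GGA GAG ATA ATA TGA GAA TGC CAT GAA GAC CCC GGG CCT GCG TCC — ATG at 14, stop TGA at 35 → 24 nt.
Frame +3: GTG ATC AAC TAA TGT CAA TTG GCC GGG TGG GCT GAG CTT ATG GAG AGA TAA TAT GAG AAT GCC ATG AAG ACC CCG GGC CTG CGT — ATG at 42, stop TAA at 51 → 12 nt.
Frame -1: GGA CGC AGG CCC GGG GTC TTC ATG GCA TTC TCA TAT TAT CTC TCC ATA AGC TCA GCC CAC CCG GCC AAT TGA CAT TAG TTG ATC ACC — ATG at 22, stop TGA at 70 → 51 nt.
Frame -2: GAC GCA GGC CCG GGG TCT TCA TGG CAT TCT CAT ATT ATC TCT CCA TAA GCT CAG CCC ACC CGG CCA ATT GAC ATT AGT TGA TCA CCG — no ATG→stop ORF.
Frame -3: ACG CAG GCC CGG GGT CTT CAT GGC ATT CTC ATA TTA TCT CTC CAT AAG CTC AGC CCA CCC GGC CAA TTG ACA TTA GTT GAT CAC — no ATG→stop ORF.
Forward-strand max 24 nt; reverse-strand max 51 nt. The reverse strand has the longer ORF.

reverse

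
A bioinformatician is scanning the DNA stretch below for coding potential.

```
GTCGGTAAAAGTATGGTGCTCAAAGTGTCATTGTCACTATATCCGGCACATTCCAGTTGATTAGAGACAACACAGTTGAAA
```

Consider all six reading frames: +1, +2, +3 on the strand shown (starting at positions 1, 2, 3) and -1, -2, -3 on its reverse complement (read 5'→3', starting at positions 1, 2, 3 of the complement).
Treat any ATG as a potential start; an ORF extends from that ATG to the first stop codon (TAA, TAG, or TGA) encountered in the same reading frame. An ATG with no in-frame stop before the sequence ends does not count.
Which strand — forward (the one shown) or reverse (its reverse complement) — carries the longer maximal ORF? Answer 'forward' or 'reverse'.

Reverse complement (5'→3'): TTTCAACTGTGTTGTCTCTAATCAACTGGAATGTGCCGGATATAGTGACAATGACACTTTGAGCACCATACTTTTACCGAC
Frame +1: GTC GGT AAA AGT ATG GTG CTC AAA GTG TCA TTG TCA CTA TAT CCG GCA CAT TCC AGT TGA TTA GAG ACA ACA CAG TTG AAA — ATG at 13, stop TGA at 58 → 48 nt.
Frame +2: TCG GTA AAA GTA TGG TGC TCA AAG TGT CAT TGT CAC TAT ATC CGG CAC ATT CCA GTT GAT TAG AGA CAA CAC AGT TGA — no ATG→stop ORF.
Frame +3: CGG TAA AAG TAT GGT GCT CAA AGT GTC ATT GTC ACT ATA TCC GGC ACA TTC CAG TTG ATT AGA GAC AAC ACA GTT GAA — no ATG→stop ORF.
Frame -1: TTT CAA CTG TGT TGT CTC TAA TCA ACT GGA ATG TGC CGG ATA TAG TGA CAA TGA CAC TTT GAG CAC CAT ACT TTT ACC GAC — ATG at 31, stop TAG at 43 → 15 nt.
Frame -2: TTC AAC TGT GTT GTC TCT AAT CAA CTG GAA TGT GCC GGA TAT AGT GAC AAT GAC ACT TTG AGC ACC ATA CTT TTA CCG — no ATG→stop ORF.
Frame -3: TCA ACT GTG TTG TCT CTA ATC AAC TGG AAT GTG CCG GAT ATA GTG ACA ATG ACA CTT TGA GCA CCA TAC TTT TAC CGA — ATG at 51, stop TGA at 60 → 12 nt.
Forward-strand max 48 nt; reverse-strand max 15 nt. The forward strand has the longer ORF.

forward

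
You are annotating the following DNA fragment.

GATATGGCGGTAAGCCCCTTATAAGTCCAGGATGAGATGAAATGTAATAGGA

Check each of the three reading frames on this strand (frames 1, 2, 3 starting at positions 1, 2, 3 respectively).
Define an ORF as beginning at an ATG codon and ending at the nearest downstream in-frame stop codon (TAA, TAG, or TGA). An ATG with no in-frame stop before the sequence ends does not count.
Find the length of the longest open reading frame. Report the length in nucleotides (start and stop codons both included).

21

Frame 1: GAT ATG GCG GTA AGC CCC TTA TAA GTC CAG GAT GAG ATG AAA TGT AAT AGG — ATG at 4, stop TAA at 22 → 21 nt.
Frame 2: ATA TGG CGG TAA GCC CCT TAT AAG TCC AGG ATG AGA TGA AAT GTA ATA GGA — ATG at 32, stop TGA at 38 → 9 nt.
Frame 3: TAT GGC GGT AAG CCC CTT ATA AGT CCA GGA TGA GAT GAA ATG TAA TAG — ATG at 42, stop TAA at 45 → 6 nt.
Longest: frame 1, positions 4–24, 21 nt = 7 codons = 6 aa. → 21 nucleotides.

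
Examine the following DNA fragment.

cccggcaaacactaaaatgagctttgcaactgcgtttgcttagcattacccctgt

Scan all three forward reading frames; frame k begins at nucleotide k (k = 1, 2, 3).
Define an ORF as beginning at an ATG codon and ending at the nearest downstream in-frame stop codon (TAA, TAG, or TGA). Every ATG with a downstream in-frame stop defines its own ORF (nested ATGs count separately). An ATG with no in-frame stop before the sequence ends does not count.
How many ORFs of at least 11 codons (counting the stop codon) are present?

0

Frame 1: CCC GGC AAA CAC TAA AAT GAG CTT TGC AAC TGC GTT TGC TTA GCA TTA CCC CTG — no ATG→stop ORF.
Frame 2: CCG GCA AAC ACT AAA ATG AGC TTT GCA ACT GCG TTT GCT TAG CAT TAC CCC TGT — ATG at 17, stop TAG at 41 → 27 nt.
Frame 3: CGG CAA ACA CTA AAA TGA GCT TTG CAA CTG CGT TTG CTT AGC ATT ACC CCT — no ATG→stop ORF.
No ORF reaches 11 codons. Count = 0.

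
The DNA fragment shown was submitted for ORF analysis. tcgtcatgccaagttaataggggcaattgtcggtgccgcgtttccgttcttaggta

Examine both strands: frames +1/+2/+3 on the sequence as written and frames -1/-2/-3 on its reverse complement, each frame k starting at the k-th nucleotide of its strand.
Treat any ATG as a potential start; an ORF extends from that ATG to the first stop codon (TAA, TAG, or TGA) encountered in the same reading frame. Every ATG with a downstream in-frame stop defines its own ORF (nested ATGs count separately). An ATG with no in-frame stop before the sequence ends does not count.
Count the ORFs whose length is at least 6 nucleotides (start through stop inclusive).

1

Reverse complement (5'→3'): TACCTAAGAACGGAAACGCGGCACCGACAATTGCCCCTATTAACTTGGCATGACGA
Frame +1: TCG TCA TGC CAA GTT AAT AGG GGC AAT TGT CGG TGC CGC GTT TCC GTT CTT AGG — no ATG→stop ORF.
Frame +2: CGT CAT GCC AAG TTA ATA GGG GCA ATT GTC GGT GCC GCG TTT CCG TTC TTA GGT — no ATG→stop ORF.
Frame +3: GTC ATG CCA AGT TAA TAG GGG CAA TTG TCG GTG CCG CGT TTC CGT TCT TAG GTA — ATG at 6, stop TAA at 15 → 12 nt.
Frame -1: TAC CTA AGA ACG GAA ACG CGG CAC CGA CAA TTG CCC CTA TTA ACT TGG CAT GAC — no ATG→stop ORF.
Frame -2: ACC TAA GAA CGG AAA CGC GGC ACC GAC AAT TGC CCC TAT TAA CTT GGC ATG ACG — no ATG→stop ORF.
Frame -3: CCT AAG AAC GGA AAC GCG GCA CCG ACA ATT GCC CCT ATT AAC TTG GCA TGA CGA — no ATG→stop ORF.
ORFs ≥ 6 nucleotides: frame +3 6–17 (12 nucleotides). Count = 1.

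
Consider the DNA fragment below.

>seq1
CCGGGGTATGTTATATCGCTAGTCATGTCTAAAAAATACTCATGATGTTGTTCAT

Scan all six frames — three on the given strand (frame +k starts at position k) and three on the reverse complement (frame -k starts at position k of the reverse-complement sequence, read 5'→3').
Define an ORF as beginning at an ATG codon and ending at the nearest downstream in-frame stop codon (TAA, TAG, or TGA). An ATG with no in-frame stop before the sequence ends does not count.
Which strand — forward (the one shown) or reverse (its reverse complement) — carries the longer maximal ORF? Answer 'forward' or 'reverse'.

Reverse complement (5'→3'): ATGAACAACATCATGAGTATTTTTTAGACATGACTAGCGATATAACATACCCCGG
Frame +1: CCG GGG TAT GTT ATA TCG CTA GTC ATG TCT AAA AAA TAC TCA TGA TGT TGT TCA — ATG at 25, stop TGA at 43 → 21 nt.
Frame +2: CGG GGT ATG TTA TAT CGC TAG TCA TGT CTA AAA AAT ACT CAT GAT GTT GTT CAT — ATG at 8, stop TAG at 20 → 15 nt.
Frame +3: GGG GTA TGT TAT ATC GCT AGT CAT GTC TAA AAA ATA CTC ATG ATG TTG TTC — no ATG→stop ORF.
Frame -1: ATG AAC AAC ATC ATG AGT ATT TTT TAG ACA TGA CTA GCG ATA TAA CAT ACC CCG — ATG at 1, stop TAG at 25 → 27 nt; ATG at 13, stop TAG at 25 → 15 nt.
Frame -2: TGA ACA ACA TCA TGA GTA TTT TTT AGA CAT GAC TAG CGA TAT AAC ATA CCC CGG — no ATG→stop ORF.
Frame -3: GAA CAA CAT CAT GAG TAT TTT TTA GAC ATG ACT AGC GAT ATA ACA TAC CCC — no ATG→stop ORF.
Forward-strand max 21 nt; reverse-strand max 27 nt. The reverse strand has the longer ORF.

reverse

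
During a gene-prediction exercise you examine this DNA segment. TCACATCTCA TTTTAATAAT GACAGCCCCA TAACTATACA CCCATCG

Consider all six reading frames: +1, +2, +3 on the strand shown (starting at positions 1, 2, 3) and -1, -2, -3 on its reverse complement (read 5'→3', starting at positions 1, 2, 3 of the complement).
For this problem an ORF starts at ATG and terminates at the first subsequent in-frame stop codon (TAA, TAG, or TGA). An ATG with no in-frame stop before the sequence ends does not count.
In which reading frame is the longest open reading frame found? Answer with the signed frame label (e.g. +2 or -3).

-2

Reverse complement (5'→3'): CGATGGGTGTATAGTTATGGGGCTGTCATTATTAAAATGAGATGTGA
Frame +1: TCA CAT CTC ATT TTA ATA ATG ACA GCC CCA TAA CTA TAC ACC CAT — ATG at 19, stop TAA at 31 → 15 nt.
Frame +2: CAC ATC TCA TTT TAA TAA TGA CAG CCC CAT AAC TAT ACA CCC ATC — no ATG→stop ORF.
Frame +3: ACA TCT CAT TTT AAT AAT GAC AGC CCC ATA ACT ATA CAC CCA TCG — no ATG→stop ORF.
Frame -1: CGA TGG GTG TAT AGT TAT GGG GCT GTC ATT ATT AAA ATG AGA TGT — no ATG→stop ORF.
Frame -2: GAT GGG TGT ATA GTT ATG GGG CTG TCA TTA TTA AAA TGA GAT GTG — ATG at 17, stop TGA at 38 → 24 nt.
Frame -3: ATG GGT GTA TAG TTA TGG GGC TGT CAT TAT TAA AAT GAG ATG TGA — ATG at 3, stop TAG at 12 → 12 nt; ATG at 42, stop TGA at 45 → 6 nt.
Longest ORF is 24 nt in frame -2 (positions 17–40).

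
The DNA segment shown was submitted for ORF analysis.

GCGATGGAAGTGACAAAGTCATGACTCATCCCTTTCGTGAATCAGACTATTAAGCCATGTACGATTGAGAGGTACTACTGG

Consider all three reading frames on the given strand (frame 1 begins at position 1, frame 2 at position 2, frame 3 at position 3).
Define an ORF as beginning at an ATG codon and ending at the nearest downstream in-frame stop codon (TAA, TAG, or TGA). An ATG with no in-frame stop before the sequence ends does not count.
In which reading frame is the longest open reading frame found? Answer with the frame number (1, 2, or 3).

Frame 1: GCG ATG GAA GTG ACA AAG TCA TGA CTC ATC CCT TTC GTG AAT CAG ACT ATT AAG CCA TGT ACG ATT GAG AGG TAC TAC TGG — ATG at 4, stop TGA at 22 → 21 nt.
Frame 2: CGA TGG AAG TGA CAA AGT CAT GAC TCA TCC CTT TCG TGA ATC AGA CTA TTA AGC CAT GTA CGA TTG AGA GGT ACT ACT — no ATG→stop ORF.
Frame 3: GAT GGA AGT GAC AAA GTC ATG ACT CAT CCC TTT CGT GAA TCA GAC TAT TAA GCC ATG TAC GAT TGA GAG GTA CTA CTG — ATG at 21, stop TAA at 51 → 33 nt; ATG at 57, stop TGA at 66 → 12 nt.
Longest ORF is 33 nt in frame 3 (positions 21–53).

3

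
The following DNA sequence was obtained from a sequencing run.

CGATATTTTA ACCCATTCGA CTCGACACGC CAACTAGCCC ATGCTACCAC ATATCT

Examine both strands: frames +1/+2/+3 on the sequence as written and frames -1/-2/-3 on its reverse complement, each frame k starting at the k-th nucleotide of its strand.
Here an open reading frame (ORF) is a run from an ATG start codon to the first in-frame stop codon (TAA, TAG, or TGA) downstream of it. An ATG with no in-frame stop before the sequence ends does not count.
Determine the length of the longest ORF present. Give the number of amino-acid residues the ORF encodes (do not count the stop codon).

Reverse complement (5'→3'): AGATATGTGGTAGCATGGGCTAGTTGGCGTGTCGAGTCGAATGGGTTAAAATATCG
Frame +1: CGA TAT TTT AAC CCA TTC GAC TCG ACA CGC CAA CTA GCC CAT GCT ACC ACA TAT — no ATG→stop ORF.
Frame +2: GAT ATT TTA ACC CAT TCG ACT CGA CAC GCC AAC TAG CCC ATG CTA CCA CAT ATC — no ATG→stop ORF.
Frame +3: ATA TTT TAA CCC ATT CGA CTC GAC ACG CCA ACT AGC CCA TGC TAC CAC ATA TCT — no ATG→stop ORF.
Frame -1: AGA TAT GTG GTA GCA TGG GCT AGT TGG CGT GTC GAG TCG AAT GGG TTA AAA TAT — no ATG→stop ORF.
Frame -2: GAT ATG TGG TAG CAT GGG CTA GTT GGC GTG TCG AGT CGA ATG GGT TAA AAT ATC — ATG at 5, stop TAG at 11 → 9 nt; ATG at 41, stop TAA at 47 → 9 nt.
Frame -3: ATA TGT GGT AGC ATG GGC TAG TTG GCG TGT CGA GTC GAA TGG GTT AAA ATA TCG — ATG at 15, stop TAG at 21 → 9 nt.
Longest: frame -2, positions 5–13, 9 nt = 3 codons = 2 aa. → 2 amino acids.

2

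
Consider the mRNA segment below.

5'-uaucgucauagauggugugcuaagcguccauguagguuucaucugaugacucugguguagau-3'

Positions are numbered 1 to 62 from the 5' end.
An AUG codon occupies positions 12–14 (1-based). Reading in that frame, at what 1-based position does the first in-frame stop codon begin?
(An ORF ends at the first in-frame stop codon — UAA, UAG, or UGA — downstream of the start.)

Codons from position 12: AUG (12–14), GUG (15–17), UGC (18–20), UAA (21–23).
UAA is a stop codon; it begins at position 21.

21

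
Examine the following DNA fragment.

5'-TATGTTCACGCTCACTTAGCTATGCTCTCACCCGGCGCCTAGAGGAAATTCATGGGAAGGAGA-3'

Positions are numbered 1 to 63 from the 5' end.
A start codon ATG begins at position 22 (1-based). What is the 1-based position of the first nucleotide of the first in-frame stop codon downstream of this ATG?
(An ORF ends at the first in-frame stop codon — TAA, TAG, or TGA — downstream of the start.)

40

Codons from position 22: ATG (22–24), CTC (25–27), TCA (28–30), CCC (31–33), GGC (34–36), GCC (37–39), TAG (40–42).
TAG is a stop codon; it begins at position 40.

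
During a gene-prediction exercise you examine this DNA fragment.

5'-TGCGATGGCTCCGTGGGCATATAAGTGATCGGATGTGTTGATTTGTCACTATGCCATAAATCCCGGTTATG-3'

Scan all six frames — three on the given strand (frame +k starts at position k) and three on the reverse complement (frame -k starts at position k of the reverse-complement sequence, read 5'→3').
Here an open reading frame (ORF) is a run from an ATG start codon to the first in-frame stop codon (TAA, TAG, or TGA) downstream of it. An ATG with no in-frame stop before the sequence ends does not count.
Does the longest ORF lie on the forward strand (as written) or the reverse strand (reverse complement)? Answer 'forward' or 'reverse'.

forward

Reverse complement (5'→3'): CATAACCGGGATTTATGGCATAGTGACAAATCAACACATCCGATCACTTATATGCCCACGGAGCCATCGCA
Frame +1: TGC GAT GGC TCC GTG GGC ATA TAA GTG ATC GGA TGT GTT GAT TTG TCA CTA TGC CAT AAA TCC CGG TTA — no ATG→stop ORF.
Frame +2: GCG ATG GCT CCG TGG GCA TAT AAG TGA TCG GAT GTG TTG ATT TGT CAC TAT GCC ATA AAT CCC GGT TAT — ATG at 5, stop TGA at 26 → 24 nt.
Frame +3: CGA TGG CTC CGT GGG CAT ATA AGT GAT CGG ATG TGT TGA TTT GTC ACT ATG CCA TAA ATC CCG GTT ATG — ATG at 33, stop TGA at 39 → 9 nt; ATG at 51, stop TAA at 57 → 9 nt.
Frame -1: CAT AAC CGG GAT TTA TGG CAT AGT GAC AAA TCA ACA CAT CCG ATC ACT TAT ATG CCC ACG GAG CCA TCG — no ATG→stop ORF.
Frame -2: ATA ACC GGG ATT TAT GGC ATA GTG ACA AAT CAA CAC ATC CGA TCA CTT ATA TGC CCA CGG AGC CAT CGC — no ATG→stop ORF.
Frame -3: TAA CCG GGA TTT ATG GCA TAG TGA CAA ATC AAC ACA TCC GAT CAC TTA TAT GCC CAC GGA GCC ATC GCA — ATG at 15, stop TAG at 21 → 9 nt.
Forward-strand max 24 nt; reverse-strand max 9 nt. The forward strand has the longer ORF.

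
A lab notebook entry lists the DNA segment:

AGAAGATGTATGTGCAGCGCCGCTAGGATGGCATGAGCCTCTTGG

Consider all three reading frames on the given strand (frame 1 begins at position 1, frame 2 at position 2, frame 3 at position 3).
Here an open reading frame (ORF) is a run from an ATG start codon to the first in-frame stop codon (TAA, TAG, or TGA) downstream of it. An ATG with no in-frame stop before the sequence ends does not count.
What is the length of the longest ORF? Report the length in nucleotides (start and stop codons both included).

Frame 1: AGA AGA TGT ATG TGC AGC GCC GCT AGG ATG GCA TGA GCC TCT TGG — ATG at 10, stop TGA at 34 → 27 nt; ATG at 28, stop TGA at 34 → 9 nt.
Frame 2: GAA GAT GTA TGT GCA GCG CCG CTA GGA TGG CAT GAG CCT CTT — no ATG→stop ORF.
Frame 3: AAG ATG TAT GTG CAG CGC CGC TAG GAT GGC ATG AGC CTC TTG — ATG at 6, stop TAG at 24 → 21 nt.
Longest: frame 1, positions 10–36, 27 nt = 9 codons = 8 aa. → 27 nucleotides.

27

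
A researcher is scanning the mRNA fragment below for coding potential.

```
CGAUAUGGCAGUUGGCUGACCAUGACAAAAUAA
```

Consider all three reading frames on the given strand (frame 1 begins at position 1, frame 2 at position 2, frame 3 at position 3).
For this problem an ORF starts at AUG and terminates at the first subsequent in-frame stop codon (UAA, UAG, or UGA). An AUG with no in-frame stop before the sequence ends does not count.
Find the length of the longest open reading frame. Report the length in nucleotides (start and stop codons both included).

15

Frame 1: CGA UAU GGC AGU UGG CUG ACC AUG ACA AAA UAA — AUG at 22, stop UAA at 31 → 12 nt.
Frame 2: GAU AUG GCA GUU GGC UGA CCA UGA CAA AAU — AUG at 5, stop UGA at 17 → 15 nt.
Frame 3: AUA UGG CAG UUG GCU GAC CAU GAC AAA AUA — no AUG→stop ORF.
Longest: frame 2, positions 5–19, 15 nt = 5 codons = 4 aa. → 15 nucleotides.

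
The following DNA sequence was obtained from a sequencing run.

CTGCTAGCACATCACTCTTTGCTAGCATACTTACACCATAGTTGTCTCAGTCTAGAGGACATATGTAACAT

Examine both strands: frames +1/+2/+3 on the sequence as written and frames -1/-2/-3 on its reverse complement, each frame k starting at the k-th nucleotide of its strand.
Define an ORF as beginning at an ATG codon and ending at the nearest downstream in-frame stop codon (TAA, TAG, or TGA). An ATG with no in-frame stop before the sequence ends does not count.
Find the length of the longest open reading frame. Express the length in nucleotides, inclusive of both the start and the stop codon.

60

Reverse complement (5'→3'): ATGTTACATATGTCCTCTAGACTGAGACAACTATGGTGTAAGTATGCTAGCAAAGAGTGATGTGCTAGCAG
Frame +1: CTG CTA GCA CAT CAC TCT TTG CTA GCA TAC TTA CAC CAT AGT TGT CTC AGT CTA GAG GAC ATA TGT AAC — no ATG→stop ORF.
Frame +2: TGC TAG CAC ATC ACT CTT TGC TAG CAT ACT TAC ACC ATA GTT GTC TCA GTC TAG AGG ACA TAT GTA ACA — no ATG→stop ORF.
Frame +3: GCT AGC ACA TCA CTC TTT GCT AGC ATA CTT ACA CCA TAG TTG TCT CAG TCT AGA GGA CAT ATG TAA CAT — ATG at 63, stop TAA at 66 → 6 nt.
Frame -1: ATG TTA CAT ATG TCC TCT AGA CTG AGA CAA CTA TGG TGT AAG TAT GCT AGC AAA GAG TGA TGT GCT AGC — ATG at 1, stop TGA at 58 → 60 nt; ATG at 10, stop TGA at 58 → 51 nt.
Frame -2: TGT TAC ATA TGT CCT CTA GAC TGA GAC AAC TAT GGT GTA AGT ATG CTA GCA AAG AGT GAT GTG CTA GCA — no ATG→stop ORF.
Frame -3: GTT ACA TAT GTC CTC TAG ACT GAG ACA ACT ATG GTG TAA GTA TGC TAG CAA AGA GTG ATG TGC TAG CAG — ATG at 33, stop TAA at 39 → 9 nt; ATG at 60, stop TAG at 66 → 9 nt.
Longest: frame -1, positions 1–60, 60 nt = 20 codons = 19 aa. → 60 nucleotides.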